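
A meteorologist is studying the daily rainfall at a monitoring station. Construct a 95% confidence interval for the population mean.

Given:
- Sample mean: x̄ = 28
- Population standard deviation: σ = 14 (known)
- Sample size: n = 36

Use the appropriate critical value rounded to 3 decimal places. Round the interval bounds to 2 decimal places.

The population standard deviation σ is known, so use a z-interval (standard normal critical value).

For 95% confidence, z* = 1.96 (from standard normal table)

Standard error: SE = σ/√n = 14/√36 = 2.333333

Margin of error: E = z* × SE = 1.96 × 2.333333 = 4.5733

Z-interval: x̄ ± E = 28 ± 4.5733 = (23.4267, 32.5733)

Rounded to 2 decimal places:

(23.43, 32.57)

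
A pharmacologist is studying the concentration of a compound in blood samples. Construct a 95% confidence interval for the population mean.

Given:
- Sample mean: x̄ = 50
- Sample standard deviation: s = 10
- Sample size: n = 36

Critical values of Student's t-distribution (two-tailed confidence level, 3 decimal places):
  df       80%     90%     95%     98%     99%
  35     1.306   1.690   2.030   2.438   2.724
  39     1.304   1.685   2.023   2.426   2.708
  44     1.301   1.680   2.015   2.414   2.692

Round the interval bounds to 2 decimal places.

The population standard deviation σ is unknown (only the sample standard deviation s is given), so use a t-interval with df = n - 1 = 36 - 1 = 35.

For 95% confidence with df = 35, t* = 2.030 (from t-table)

Standard error: SE = s/√n = 10/√36 = 1.666667

Margin of error: E = t* × SE = 2.030 × 1.666667 = 3.3833

T-interval: x̄ ± E = 50 ± 3.3833 = (46.6167, 53.3833)

Rounded to 2 decimal places:

(46.62, 53.38)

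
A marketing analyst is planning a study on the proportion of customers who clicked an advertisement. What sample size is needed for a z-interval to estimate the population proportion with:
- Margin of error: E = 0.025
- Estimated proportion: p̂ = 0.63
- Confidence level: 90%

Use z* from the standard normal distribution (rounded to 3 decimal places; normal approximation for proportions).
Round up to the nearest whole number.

Using z* for proportion z-interval (normal approximation).

For 90% confidence, z* = 1.645 (from standard normal table)

Sample size formula for proportion z-interval: n = z*²p̂(1-p̂)/E²

n = 1.645² × 0.63 × 0.37 / 0.025²
  = 2.706025 × 0.2331 / 0.000625
  = 1009.2391

Round up to the nearest whole number: n = 1010

1010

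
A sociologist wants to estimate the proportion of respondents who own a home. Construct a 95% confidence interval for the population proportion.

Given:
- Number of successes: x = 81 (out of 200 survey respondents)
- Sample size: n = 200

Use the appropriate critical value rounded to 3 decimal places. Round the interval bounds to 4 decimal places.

Sample proportion: p̂ = 81/200 = 0.405000

Check conditions for normal approximation:
  np̂ = 81 ≥ 10 ✓
  n(1-p̂) = 119 ≥ 10 ✓

The sample is large enough, so use a z-interval (normal approximation) for the proportion.

For 95% confidence, z* = 1.96 (from standard normal table)

Standard error: SE = √(p̂(1-p̂)/n) = √(0.405000×0.595000/200) = 0.03471131

Margin of error: E = z* × SE = 1.96 × 0.03471131 = 0.068034

Z-interval: p̂ ± E = 0.405000 ± 0.068034 = (0.336966, 0.473034)

Rounded to 4 decimal places:

(0.3370, 0.4730)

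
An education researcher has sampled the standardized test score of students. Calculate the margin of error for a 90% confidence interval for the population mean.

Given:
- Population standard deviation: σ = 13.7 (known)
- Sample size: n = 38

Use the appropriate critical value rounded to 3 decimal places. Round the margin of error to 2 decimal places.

The population standard deviation σ is known, so use the z-interval margin of error formula.

For 90% confidence, z* = 1.645 (from standard normal table)

Margin of error formula for z-interval: E = z* × σ/√n

E = 1.645 × 13.7/√38
  = 1.645 × 2.222433
  = 3.6559

Rounded to 2 decimal places:

3.66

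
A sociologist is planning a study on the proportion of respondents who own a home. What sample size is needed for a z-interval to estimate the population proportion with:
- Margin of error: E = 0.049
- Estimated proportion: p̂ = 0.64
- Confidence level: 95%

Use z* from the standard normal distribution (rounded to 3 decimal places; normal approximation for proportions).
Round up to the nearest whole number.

Using z* for proportion z-interval (normal approximation).

For 95% confidence, z* = 1.96 (from standard normal table)

Sample size formula for proportion z-interval: n = z*²p̂(1-p̂)/E²

n = 1.96² × 0.64 × 0.36 / 0.049²
  = 3.8416 × 0.2304 / 0.002401
  = 368.6400

Round up to the nearest whole number: n = 369

369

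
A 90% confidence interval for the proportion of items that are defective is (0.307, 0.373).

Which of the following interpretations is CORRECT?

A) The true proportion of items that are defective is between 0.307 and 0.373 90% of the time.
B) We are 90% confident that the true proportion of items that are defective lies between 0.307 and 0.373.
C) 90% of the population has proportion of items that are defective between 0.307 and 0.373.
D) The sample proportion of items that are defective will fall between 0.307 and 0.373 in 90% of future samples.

A confidence interval represents our confidence in the procedure, not a probability statement about the parameter.

Key concept: If we repeated this sampling process many times and computed a 90% CI each time, about 90% of those intervals would contain the true population parameter.

For this specific interval (0.307, 0.373):
- Midpoint (point estimate): 0.34
- Margin of error: 0.033

The correct interpretation is the one stating confidence that the true parameter lies in the interval — option B.

B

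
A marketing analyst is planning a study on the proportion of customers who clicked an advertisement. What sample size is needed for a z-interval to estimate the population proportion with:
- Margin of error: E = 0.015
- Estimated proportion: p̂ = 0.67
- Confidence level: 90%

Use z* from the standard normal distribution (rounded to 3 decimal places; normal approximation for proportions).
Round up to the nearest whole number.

Using z* for proportion z-interval (normal approximation).

For 90% confidence, z* = 1.645 (from standard normal table)

Sample size formula for proportion z-interval: n = z*²p̂(1-p̂)/E²

n = 1.645² × 0.67 × 0.33 / 0.015²
  = 2.706025 × 0.2211 / 0.000225
  = 2659.1206

Round up to the nearest whole number: n = 2660

2660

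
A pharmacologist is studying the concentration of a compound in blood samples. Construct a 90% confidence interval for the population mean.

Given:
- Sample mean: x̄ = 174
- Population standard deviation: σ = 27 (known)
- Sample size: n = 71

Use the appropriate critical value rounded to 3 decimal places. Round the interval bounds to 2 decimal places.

The population standard deviation σ is known, so use a z-interval (standard normal critical value).

For 90% confidence, z* = 1.645 (from standard normal table)

Standard error: SE = σ/√n = 27/√71 = 3.204310

Margin of error: E = z* × SE = 1.645 × 3.204310 = 5.2711

Z-interval: x̄ ± E = 174 ± 5.2711 = (168.7289, 179.2711)

Rounded to 2 decimal places:

(168.73, 179.27)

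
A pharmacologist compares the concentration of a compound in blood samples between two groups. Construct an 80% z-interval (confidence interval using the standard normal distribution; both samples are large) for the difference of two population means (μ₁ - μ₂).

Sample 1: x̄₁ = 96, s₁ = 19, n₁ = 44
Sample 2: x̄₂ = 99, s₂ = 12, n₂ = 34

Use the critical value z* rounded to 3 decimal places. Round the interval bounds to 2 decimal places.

Both samples are large (n₁ = 44 ≥ 30, n₂ = 34 ≥ 30), so a z-interval for the difference of means applies.

Point estimate: x̄₁ - x̄₂ = 96 - 99 = -3

Standard error: SE = √(s₁²/n₁ + s₂²/n₂)
= √(19²/44 + 12²/34)
= √(8.204545 + 4.235294)
= 3.527016

For 80% confidence, z* = 1.282 (from standard normal table)
Margin of error: E = z* × SE = 1.282 × 3.527016 = 4.5216

Z-interval: (x̄₁ - x̄₂) ± E = -3 ± 4.5216 = (-7.5216, 1.5216)

Rounded to 2 decimal places:

(-7.52, 1.52)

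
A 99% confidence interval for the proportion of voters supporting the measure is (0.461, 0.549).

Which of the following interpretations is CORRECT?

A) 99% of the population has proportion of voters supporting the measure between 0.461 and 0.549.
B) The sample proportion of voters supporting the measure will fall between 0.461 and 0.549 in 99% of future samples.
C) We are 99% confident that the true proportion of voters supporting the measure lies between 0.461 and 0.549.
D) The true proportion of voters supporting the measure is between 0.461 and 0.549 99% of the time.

A confidence interval represents our confidence in the procedure, not a probability statement about the parameter.

Key concept: If we repeated this sampling process many times and computed a 99% CI each time, about 99% of those intervals would contain the true population parameter.

For this specific interval (0.461, 0.549):
- Midpoint (point estimate): 0.505
- Margin of error: 0.044

The correct interpretation is the one stating confidence that the true parameter lies in the interval — option C.

C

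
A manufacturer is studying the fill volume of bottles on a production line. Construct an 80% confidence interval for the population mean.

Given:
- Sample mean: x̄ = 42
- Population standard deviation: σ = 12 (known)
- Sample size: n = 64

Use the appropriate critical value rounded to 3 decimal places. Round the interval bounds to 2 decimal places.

The population standard deviation σ is known, so use a z-interval (standard normal critical value).

For 80% confidence, z* = 1.282 (from standard normal table)

Standard error: SE = σ/√n = 12/√64 = 1.500000

Margin of error: E = z* × SE = 1.282 × 1.500000 = 1.9230

Z-interval: x̄ ± E = 42 ± 1.9230 = (40.0770, 43.9230)

Rounded to 2 decimal places:

(40.08, 43.92)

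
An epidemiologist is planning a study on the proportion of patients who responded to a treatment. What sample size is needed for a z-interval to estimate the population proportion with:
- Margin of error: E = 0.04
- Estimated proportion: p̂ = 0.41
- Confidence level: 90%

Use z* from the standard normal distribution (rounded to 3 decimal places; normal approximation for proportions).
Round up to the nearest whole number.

Using z* for proportion z-interval (normal approximation).

For 90% confidence, z* = 1.645 (from standard normal table)

Sample size formula for proportion z-interval: n = z*²p̂(1-p̂)/E²

n = 1.645² × 0.41 × 0.59 / 0.04²
  = 2.706025 × 0.2419 / 0.0016
  = 409.1172

Round up to the nearest whole number: n = 410

410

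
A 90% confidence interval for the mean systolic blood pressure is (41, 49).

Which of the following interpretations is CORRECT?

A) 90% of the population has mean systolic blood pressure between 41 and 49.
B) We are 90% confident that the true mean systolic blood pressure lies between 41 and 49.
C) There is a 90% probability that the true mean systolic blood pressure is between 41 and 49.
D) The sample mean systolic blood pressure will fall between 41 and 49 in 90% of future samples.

A confidence interval represents our confidence in the procedure, not a probability statement about the parameter.

Key concept: If we repeated this sampling process many times and computed a 90% CI each time, about 90% of those intervals would contain the true population parameter.

For this specific interval (41, 49):
- Midpoint (point estimate): 45
- Margin of error: 4

The correct interpretation is the one stating confidence that the true parameter lies in the interval — option B.

B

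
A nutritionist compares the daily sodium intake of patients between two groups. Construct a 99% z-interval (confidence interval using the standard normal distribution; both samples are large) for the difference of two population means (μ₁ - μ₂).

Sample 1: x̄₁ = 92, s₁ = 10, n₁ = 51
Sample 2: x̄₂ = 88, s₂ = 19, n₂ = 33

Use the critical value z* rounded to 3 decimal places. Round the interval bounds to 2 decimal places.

Both samples are large (n₁ = 51 ≥ 30, n₂ = 33 ≥ 30), so a z-interval for the difference of means applies.

Point estimate: x̄₁ - x̄₂ = 92 - 88 = 4

Standard error: SE = √(s₁²/n₁ + s₂²/n₂)
= √(10²/51 + 19²/33)
= √(1.960784 + 10.939394)
= 3.591682

For 99% confidence, z* = 2.576 (from standard normal table)
Margin of error: E = z* × SE = 2.576 × 3.591682 = 9.2522

Z-interval: (x̄₁ - x̄₂) ± E = 4 ± 9.2522 = (-5.2522, 13.2522)

Rounded to 2 decimal places:

(-5.25, 13.25)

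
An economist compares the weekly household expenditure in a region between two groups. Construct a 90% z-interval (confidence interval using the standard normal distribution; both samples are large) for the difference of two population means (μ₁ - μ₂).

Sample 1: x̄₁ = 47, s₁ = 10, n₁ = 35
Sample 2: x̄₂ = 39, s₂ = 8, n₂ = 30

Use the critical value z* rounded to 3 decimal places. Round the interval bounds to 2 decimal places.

Both samples are large (n₁ = 35 ≥ 30, n₂ = 30 ≥ 30), so a z-interval for the difference of means applies.

Point estimate: x̄₁ - x̄₂ = 47 - 39 = 8

Standard error: SE = √(s₁²/n₁ + s₂²/n₂)
= √(10²/35 + 8²/30)
= √(2.857143 + 2.133333)
= 2.233937

For 90% confidence, z* = 1.645 (from standard normal table)
Margin of error: E = z* × SE = 1.645 × 2.233937 = 3.6748

Z-interval: (x̄₁ - x̄₂) ± E = 8 ± 3.6748 = (4.3252, 11.6748)

Rounded to 2 decimal places:

(4.33, 11.67)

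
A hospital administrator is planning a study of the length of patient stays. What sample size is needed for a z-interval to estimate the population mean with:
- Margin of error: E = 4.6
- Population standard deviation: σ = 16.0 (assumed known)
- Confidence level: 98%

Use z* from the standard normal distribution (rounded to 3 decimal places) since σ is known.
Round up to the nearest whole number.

Using z* since population σ is known (z-interval formula).

For 98% confidence, z* = 2.326 (from standard normal table)

Sample size formula for z-interval: n = (z*σ/E)²

n = (2.326 × 16.0 / 4.6)²
  = (8.090435)²
  = 65.4551

Round up to the nearest whole number: n = 66

66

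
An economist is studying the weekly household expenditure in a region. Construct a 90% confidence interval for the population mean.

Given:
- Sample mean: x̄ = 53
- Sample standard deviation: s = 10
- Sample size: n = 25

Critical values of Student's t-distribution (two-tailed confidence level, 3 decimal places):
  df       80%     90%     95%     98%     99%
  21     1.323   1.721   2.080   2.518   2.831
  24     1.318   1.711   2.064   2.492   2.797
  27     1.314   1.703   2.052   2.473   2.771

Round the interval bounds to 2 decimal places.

The population standard deviation σ is unknown (only the sample standard deviation s is given), so use a t-interval with df = n - 1 = 25 - 1 = 24.

For 90% confidence with df = 24, t* = 1.711 (from t-table)

Standard error: SE = s/√n = 10/√25 = 2.000000

Margin of error: E = t* × SE = 1.711 × 2.000000 = 3.4220

T-interval: x̄ ± E = 53 ± 3.4220 = (49.5780, 56.4220)

Rounded to 2 decimal places:

(49.58, 56.42)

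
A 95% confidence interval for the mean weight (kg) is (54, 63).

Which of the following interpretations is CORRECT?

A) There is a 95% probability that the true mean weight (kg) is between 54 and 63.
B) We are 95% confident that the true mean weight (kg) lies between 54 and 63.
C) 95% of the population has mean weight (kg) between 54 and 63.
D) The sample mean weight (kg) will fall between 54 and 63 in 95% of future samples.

A confidence interval represents our confidence in the procedure, not a probability statement about the parameter.

Key concept: If we repeated this sampling process many times and computed a 95% CI each time, about 95% of those intervals would contain the true population parameter.

For this specific interval (54, 63):
- Midpoint (point estimate): 58.5
- Margin of error: 4.5

The correct interpretation is the one stating confidence that the true parameter lies in the interval — option B.

B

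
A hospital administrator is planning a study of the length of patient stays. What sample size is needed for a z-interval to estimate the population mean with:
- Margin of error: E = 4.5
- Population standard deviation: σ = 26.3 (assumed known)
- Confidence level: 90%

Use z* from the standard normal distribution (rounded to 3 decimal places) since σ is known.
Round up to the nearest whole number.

Using z* since population σ is known (z-interval formula).

For 90% confidence, z* = 1.645 (from standard normal table)

Sample size formula for z-interval: n = (z*σ/E)²

n = (1.645 × 26.3 / 4.5)²
  = (9.614111)²
  = 92.4311

Round up to the nearest whole number: n = 93

93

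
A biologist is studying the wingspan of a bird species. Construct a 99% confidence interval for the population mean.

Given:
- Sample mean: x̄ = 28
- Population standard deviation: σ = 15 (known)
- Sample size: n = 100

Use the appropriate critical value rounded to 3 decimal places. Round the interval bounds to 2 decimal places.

The population standard deviation σ is known, so use a z-interval (standard normal critical value).

For 99% confidence, z* = 2.576 (from standard normal table)

Standard error: SE = σ/√n = 15/√100 = 1.500000

Margin of error: E = z* × SE = 2.576 × 1.500000 = 3.8640

Z-interval: x̄ ± E = 28 ± 3.8640 = (24.1360, 31.8640)

Rounded to 2 decimal places:

(24.14, 31.86)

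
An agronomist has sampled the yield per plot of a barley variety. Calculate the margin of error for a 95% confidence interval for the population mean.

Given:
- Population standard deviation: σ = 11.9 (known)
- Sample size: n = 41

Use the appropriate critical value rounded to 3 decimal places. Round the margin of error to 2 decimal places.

The population standard deviation σ is known, so use the z-interval margin of error formula.

For 95% confidence, z* = 1.96 (from standard normal table)

Margin of error formula for z-interval: E = z* × σ/√n

E = 1.96 × 11.9/√41
  = 1.96 × 1.858468
  = 3.6426

Rounded to 2 decimal places:

3.64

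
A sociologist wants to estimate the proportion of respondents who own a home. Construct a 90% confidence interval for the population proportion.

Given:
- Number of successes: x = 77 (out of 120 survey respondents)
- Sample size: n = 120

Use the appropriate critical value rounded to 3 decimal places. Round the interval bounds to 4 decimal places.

Sample proportion: p̂ = 77/120 = 0.641667

Check conditions for normal approximation:
  np̂ = 77 ≥ 10 ✓
  n(1-p̂) = 43 ≥ 10 ✓

The sample is large enough, so use a z-interval (normal approximation) for the proportion.

For 90% confidence, z* = 1.645 (from standard normal table)

Standard error: SE = √(p̂(1-p̂)/n) = √(0.641667×0.358333/120) = 0.04377314

Margin of error: E = z* × SE = 1.645 × 0.04377314 = 0.072007

Z-interval: p̂ ± E = 0.641667 ± 0.072007 = (0.569660, 0.713673)

Rounded to 4 decimal places:

(0.5697, 0.7137)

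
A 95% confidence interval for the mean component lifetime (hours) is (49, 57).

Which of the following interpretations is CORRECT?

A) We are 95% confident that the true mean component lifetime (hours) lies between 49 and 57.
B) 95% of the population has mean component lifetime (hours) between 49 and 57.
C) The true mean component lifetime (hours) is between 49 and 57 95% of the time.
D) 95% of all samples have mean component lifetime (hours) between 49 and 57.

A confidence interval represents our confidence in the procedure, not a probability statement about the parameter.

Key concept: If we repeated this sampling process many times and computed a 95% CI each time, about 95% of those intervals would contain the true population parameter.

For this specific interval (49, 57):
- Midpoint (point estimate): 53
- Margin of error: 4

The correct interpretation is the one stating confidence that the true parameter lies in the interval — option A.

A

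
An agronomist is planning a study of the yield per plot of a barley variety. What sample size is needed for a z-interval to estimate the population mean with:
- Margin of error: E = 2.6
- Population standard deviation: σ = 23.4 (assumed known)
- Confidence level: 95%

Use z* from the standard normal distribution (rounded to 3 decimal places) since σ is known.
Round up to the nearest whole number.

Using z* since population σ is known (z-interval formula).

For 95% confidence, z* = 1.96 (from standard normal table)

Sample size formula for z-interval: n = (z*σ/E)²

n = (1.96 × 23.4 / 2.6)²
  = (17.640000)²
  = 311.1696

Round up to the nearest whole number: n = 312

312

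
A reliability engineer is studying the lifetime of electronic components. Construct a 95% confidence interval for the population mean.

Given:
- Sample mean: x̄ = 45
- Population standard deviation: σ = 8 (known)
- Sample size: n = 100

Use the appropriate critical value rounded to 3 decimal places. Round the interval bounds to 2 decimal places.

The population standard deviation σ is known, so use a z-interval (standard normal critical value).

For 95% confidence, z* = 1.96 (from standard normal table)

Standard error: SE = σ/√n = 8/√100 = 0.800000

Margin of error: E = z* × SE = 1.96 × 0.800000 = 1.5680

Z-interval: x̄ ± E = 45 ± 1.5680 = (43.4320, 46.5680)

Rounded to 2 decimal places:

(43.43, 46.57)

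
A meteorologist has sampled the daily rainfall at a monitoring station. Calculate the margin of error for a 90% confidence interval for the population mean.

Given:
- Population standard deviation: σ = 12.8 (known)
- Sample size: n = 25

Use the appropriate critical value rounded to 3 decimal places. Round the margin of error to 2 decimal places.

The population standard deviation σ is known, so use the z-interval margin of error formula.

For 90% confidence, z* = 1.645 (from standard normal table)

Margin of error formula for z-interval: E = z* × σ/√n

E = 1.645 × 12.8/√25
  = 1.645 × 2.560000
  = 4.2112

Rounded to 2 decimal places:

4.21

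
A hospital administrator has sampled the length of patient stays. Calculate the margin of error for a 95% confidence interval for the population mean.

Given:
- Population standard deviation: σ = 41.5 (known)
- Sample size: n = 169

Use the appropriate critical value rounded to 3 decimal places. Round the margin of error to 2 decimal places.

The population standard deviation σ is known, so use the z-interval margin of error formula.

For 95% confidence, z* = 1.96 (from standard normal table)

Margin of error formula for z-interval: E = z* × σ/√n

E = 1.96 × 41.5/√169
  = 1.96 × 3.192308
  = 6.2569

Rounded to 2 decimal places:

6.26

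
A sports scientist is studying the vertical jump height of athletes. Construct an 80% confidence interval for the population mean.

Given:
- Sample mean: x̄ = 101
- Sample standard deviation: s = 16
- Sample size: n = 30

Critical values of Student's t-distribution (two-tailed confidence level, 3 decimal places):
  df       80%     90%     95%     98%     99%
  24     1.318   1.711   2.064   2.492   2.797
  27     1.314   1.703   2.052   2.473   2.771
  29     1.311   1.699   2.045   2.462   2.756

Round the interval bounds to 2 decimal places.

The population standard deviation σ is unknown (only the sample standard deviation s is given), so use a t-interval with df = n - 1 = 30 - 1 = 29.

For 80% confidence with df = 29, t* = 1.311 (from t-table)

Standard error: SE = s/√n = 16/√30 = 2.921187

Margin of error: E = t* × SE = 1.311 × 2.921187 = 3.8297

T-interval: x̄ ± E = 101 ± 3.8297 = (97.1703, 104.8297)

Rounded to 2 decimal places:

(97.17, 104.83)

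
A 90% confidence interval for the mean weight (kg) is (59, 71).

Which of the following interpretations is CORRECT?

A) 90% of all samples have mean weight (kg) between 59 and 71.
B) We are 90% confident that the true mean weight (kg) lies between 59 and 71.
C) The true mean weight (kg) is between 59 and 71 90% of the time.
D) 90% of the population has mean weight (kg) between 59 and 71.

A confidence interval represents our confidence in the procedure, not a probability statement about the parameter.

Key concept: If we repeated this sampling process many times and computed a 90% CI each time, about 90% of those intervals would contain the true population parameter.

For this specific interval (59, 71):
- Midpoint (point estimate): 65
- Margin of error: 6

The correct interpretation is the one stating confidence that the true parameter lies in the interval — option B.

B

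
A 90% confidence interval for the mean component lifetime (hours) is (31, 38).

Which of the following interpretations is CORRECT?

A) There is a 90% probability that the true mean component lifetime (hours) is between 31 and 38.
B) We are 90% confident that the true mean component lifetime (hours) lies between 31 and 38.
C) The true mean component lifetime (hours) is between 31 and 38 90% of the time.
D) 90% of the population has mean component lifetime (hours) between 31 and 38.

A confidence interval represents our confidence in the procedure, not a probability statement about the parameter.

Key concept: If we repeated this sampling process many times and computed a 90% CI each time, about 90% of those intervals would contain the true population parameter.

For this specific interval (31, 38):
- Midpoint (point estimate): 34.5
- Margin of error: 3.5

The correct interpretation is the one stating confidence that the true parameter lies in the interval — option B.

B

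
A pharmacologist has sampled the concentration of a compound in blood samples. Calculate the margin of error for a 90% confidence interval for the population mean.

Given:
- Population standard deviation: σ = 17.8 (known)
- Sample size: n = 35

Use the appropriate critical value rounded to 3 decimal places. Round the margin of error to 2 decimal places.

The population standard deviation σ is known, so use the z-interval margin of error formula.

For 90% confidence, z* = 1.645 (from standard normal table)

Margin of error formula for z-interval: E = z* × σ/√n

E = 1.645 × 17.8/√35
  = 1.645 × 3.008749
  = 4.9494

Rounded to 2 decimal places:

4.95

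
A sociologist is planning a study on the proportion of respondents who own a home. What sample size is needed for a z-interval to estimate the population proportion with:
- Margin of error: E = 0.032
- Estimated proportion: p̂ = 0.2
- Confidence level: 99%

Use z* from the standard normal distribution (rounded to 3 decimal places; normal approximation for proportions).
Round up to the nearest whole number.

Using z* for proportion z-interval (normal approximation).

For 99% confidence, z* = 2.576 (from standard normal table)

Sample size formula for proportion z-interval: n = z*²p̂(1-p̂)/E²

n = 2.576² × 0.2 × 0.8 / 0.032²
  = 6.635776 × 0.16 / 0.001024
  = 1036.8400

Round up to the nearest whole number: n = 1037

1037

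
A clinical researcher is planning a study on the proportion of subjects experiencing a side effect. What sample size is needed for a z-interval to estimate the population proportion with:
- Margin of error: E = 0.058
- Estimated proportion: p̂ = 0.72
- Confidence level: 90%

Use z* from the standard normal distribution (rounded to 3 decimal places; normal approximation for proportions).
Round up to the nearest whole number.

Using z* for proportion z-interval (normal approximation).

For 90% confidence, z* = 1.645 (from standard normal table)

Sample size formula for proportion z-interval: n = z*²p̂(1-p̂)/E²

n = 1.645² × 0.72 × 0.28 / 0.058²
  = 2.706025 × 0.2016 / 0.003364
  = 162.1684

Round up to the nearest whole number: n = 163

163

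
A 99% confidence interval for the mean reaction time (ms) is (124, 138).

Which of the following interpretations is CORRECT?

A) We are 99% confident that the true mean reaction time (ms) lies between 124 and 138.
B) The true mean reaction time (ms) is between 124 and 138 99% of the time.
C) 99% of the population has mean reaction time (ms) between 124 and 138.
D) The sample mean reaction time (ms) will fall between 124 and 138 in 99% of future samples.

A confidence interval represents our confidence in the procedure, not a probability statement about the parameter.

Key concept: If we repeated this sampling process many times and computed a 99% CI each time, about 99% of those intervals would contain the true population parameter.

For this specific interval (124, 138):
- Midpoint (point estimate): 131
- Margin of error: 7

The correct interpretation is the one stating confidence that the true parameter lies in the interval — option A.

A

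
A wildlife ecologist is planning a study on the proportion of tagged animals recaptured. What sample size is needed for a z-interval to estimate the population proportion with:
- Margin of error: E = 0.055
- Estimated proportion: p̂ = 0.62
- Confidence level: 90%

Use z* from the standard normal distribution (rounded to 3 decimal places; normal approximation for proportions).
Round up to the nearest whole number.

Using z* for proportion z-interval (normal approximation).

For 90% confidence, z* = 1.645 (from standard normal table)

Sample size formula for proportion z-interval: n = z*²p̂(1-p̂)/E²

n = 1.645² × 0.62 × 0.38 / 0.055²
  = 2.706025 × 0.2356 / 0.003025
  = 210.7569

Round up to the nearest whole number: n = 211

211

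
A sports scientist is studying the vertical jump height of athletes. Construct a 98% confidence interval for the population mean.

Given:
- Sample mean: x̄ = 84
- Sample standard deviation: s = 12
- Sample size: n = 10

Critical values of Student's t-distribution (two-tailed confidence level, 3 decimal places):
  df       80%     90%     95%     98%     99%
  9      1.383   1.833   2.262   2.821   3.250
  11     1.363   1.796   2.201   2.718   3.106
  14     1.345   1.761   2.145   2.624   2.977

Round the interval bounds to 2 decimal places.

The population standard deviation σ is unknown (only the sample standard deviation s is given), so use a t-interval with df = n - 1 = 10 - 1 = 9.

For 98% confidence with df = 9, t* = 2.821 (from t-table)

Standard error: SE = s/√n = 12/√10 = 3.794733

Margin of error: E = t* × SE = 2.821 × 3.794733 = 10.7049

T-interval: x̄ ± E = 84 ± 10.7049 = (73.2951, 94.7049)

Rounded to 2 decimal places:

(73.30, 94.70)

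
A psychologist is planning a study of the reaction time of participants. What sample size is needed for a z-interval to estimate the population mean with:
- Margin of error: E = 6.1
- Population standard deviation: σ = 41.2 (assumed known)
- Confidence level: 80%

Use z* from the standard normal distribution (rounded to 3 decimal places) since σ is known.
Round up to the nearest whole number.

Using z* since population σ is known (z-interval formula).

For 80% confidence, z* = 1.282 (from standard normal table)

Sample size formula for z-interval: n = (z*σ/E)²

n = (1.282 × 41.2 / 6.1)²
  = (8.658754)²
  = 74.9740

Round up to the nearest whole number: n = 75

75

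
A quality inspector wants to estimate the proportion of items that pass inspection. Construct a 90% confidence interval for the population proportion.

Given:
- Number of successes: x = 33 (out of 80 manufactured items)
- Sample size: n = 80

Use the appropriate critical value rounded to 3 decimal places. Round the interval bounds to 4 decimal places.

Sample proportion: p̂ = 33/80 = 0.412500

Check conditions for normal approximation:
  np̂ = 33 ≥ 10 ✓
  n(1-p̂) = 47 ≥ 10 ✓

The sample is large enough, so use a z-interval (normal approximation) for the proportion.

For 90% confidence, z* = 1.645 (from standard normal table)

Standard error: SE = √(p̂(1-p̂)/n) = √(0.412500×0.587500/80) = 0.05503905

Margin of error: E = z* × SE = 1.645 × 0.05503905 = 0.090539

Z-interval: p̂ ± E = 0.412500 ± 0.090539 = (0.321961, 0.503039)

Rounded to 4 decimal places:

(0.3220, 0.5030)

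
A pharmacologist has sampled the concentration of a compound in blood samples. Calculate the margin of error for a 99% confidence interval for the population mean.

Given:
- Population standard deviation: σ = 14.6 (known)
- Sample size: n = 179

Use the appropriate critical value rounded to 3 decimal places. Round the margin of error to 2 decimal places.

The population standard deviation σ is known, so use the z-interval margin of error formula.

For 99% confidence, z* = 2.576 (from standard normal table)

Margin of error formula for z-interval: E = z* × σ/√n

E = 2.576 × 14.6/√179
  = 2.576 × 1.091255
  = 2.8111

Rounded to 2 decimal places:

2.81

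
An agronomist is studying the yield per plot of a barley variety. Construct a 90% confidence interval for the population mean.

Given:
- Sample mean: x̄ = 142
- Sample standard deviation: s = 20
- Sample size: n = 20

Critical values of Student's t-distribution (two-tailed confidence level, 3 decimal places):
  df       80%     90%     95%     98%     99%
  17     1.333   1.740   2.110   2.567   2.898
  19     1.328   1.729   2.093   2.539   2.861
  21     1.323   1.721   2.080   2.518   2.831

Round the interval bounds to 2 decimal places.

The population standard deviation σ is unknown (only the sample standard deviation s is given), so use a t-interval with df = n - 1 = 20 - 1 = 19.

For 90% confidence with df = 19, t* = 1.729 (from t-table)

Standard error: SE = s/√n = 20/√20 = 4.472136

Margin of error: E = t* × SE = 1.729 × 4.472136 = 7.7323

T-interval: x̄ ± E = 142 ± 7.7323 = (134.2677, 149.7323)

Rounded to 2 decimal places:

(134.27, 149.73)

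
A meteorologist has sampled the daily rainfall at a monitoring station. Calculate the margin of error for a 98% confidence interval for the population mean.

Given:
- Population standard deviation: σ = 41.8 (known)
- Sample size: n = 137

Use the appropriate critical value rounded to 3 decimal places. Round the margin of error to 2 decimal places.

The population standard deviation σ is known, so use the z-interval margin of error formula.

For 98% confidence, z* = 2.326 (from standard normal table)

Margin of error formula for z-interval: E = z* × σ/√n

E = 2.326 × 41.8/√137
  = 2.326 × 3.571215
  = 8.3066

Rounded to 2 decimal places:

8.31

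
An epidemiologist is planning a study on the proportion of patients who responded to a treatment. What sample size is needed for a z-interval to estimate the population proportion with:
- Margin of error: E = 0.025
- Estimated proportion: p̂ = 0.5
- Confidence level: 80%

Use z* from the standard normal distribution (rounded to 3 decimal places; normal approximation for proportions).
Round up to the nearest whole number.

Using z* for proportion z-interval (normal approximation).

For 80% confidence, z* = 1.282 (from standard normal table)

Sample size formula for proportion z-interval: n = z*²p̂(1-p̂)/E²

n = 1.282² × 0.5 × 0.5 / 0.025²
  = 1.643524 × 0.25 / 0.000625
  = 657.4096

Round up to the nearest whole number: n = 658

658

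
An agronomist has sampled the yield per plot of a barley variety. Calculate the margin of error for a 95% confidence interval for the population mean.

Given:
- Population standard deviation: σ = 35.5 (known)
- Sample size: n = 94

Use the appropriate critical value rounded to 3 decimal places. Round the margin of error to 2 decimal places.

The population standard deviation σ is known, so use the z-interval margin of error formula.

For 95% confidence, z* = 1.96 (from standard normal table)

Margin of error formula for z-interval: E = z* × σ/√n

E = 1.96 × 35.5/√94
  = 1.96 × 3.661545
  = 7.1766

Rounded to 2 decimal places:

7.18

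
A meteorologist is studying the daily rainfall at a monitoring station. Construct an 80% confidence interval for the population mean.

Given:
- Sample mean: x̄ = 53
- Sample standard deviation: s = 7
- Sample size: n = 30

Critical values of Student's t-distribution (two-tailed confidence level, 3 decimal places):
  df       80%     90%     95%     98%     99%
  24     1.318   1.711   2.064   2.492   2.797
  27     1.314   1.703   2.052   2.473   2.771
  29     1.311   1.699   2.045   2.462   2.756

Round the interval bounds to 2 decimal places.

The population standard deviation σ is unknown (only the sample standard deviation s is given), so use a t-interval with df = n - 1 = 30 - 1 = 29.

For 80% confidence with df = 29, t* = 1.311 (from t-table)

Standard error: SE = s/√n = 7/√30 = 1.278019

Margin of error: E = t* × SE = 1.311 × 1.278019 = 1.6755

T-interval: x̄ ± E = 53 ± 1.6755 = (51.3245, 54.6755)

Rounded to 2 decimal places:

(51.32, 54.68)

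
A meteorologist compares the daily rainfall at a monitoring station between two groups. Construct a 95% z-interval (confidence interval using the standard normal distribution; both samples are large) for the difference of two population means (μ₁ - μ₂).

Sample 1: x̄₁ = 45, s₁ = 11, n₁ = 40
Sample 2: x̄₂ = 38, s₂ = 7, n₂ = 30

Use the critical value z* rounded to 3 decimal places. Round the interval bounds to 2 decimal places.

Both samples are large (n₁ = 40 ≥ 30, n₂ = 30 ≥ 30), so a z-interval for the difference of means applies.

Point estimate: x̄₁ - x̄₂ = 45 - 38 = 7

Standard error: SE = √(s₁²/n₁ + s₂²/n₂)
= √(11²/40 + 7²/30)
= √(3.025000 + 1.633333)
= 2.158317

For 95% confidence, z* = 1.96 (from standard normal table)
Margin of error: E = z* × SE = 1.96 × 2.158317 = 4.2303

Z-interval: (x̄₁ - x̄₂) ± E = 7 ± 4.2303 = (2.7697, 11.2303)

Rounded to 2 decimal places:

(2.77, 11.23)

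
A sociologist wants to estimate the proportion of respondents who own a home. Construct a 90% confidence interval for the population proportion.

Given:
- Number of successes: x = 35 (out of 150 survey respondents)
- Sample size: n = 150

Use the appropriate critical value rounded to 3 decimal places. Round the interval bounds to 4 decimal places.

Sample proportion: p̂ = 35/150 = 0.233333

Check conditions for normal approximation:
  np̂ = 35 ≥ 10 ✓
  n(1-p̂) = 115 ≥ 10 ✓

The sample is large enough, so use a z-interval (normal approximation) for the proportion.

For 90% confidence, z* = 1.645 (from standard normal table)

Standard error: SE = √(p̂(1-p̂)/n) = √(0.233333×0.766667/150) = 0.03453393

Margin of error: E = z* × SE = 1.645 × 0.03453393 = 0.056808

Z-interval: p̂ ± E = 0.233333 ± 0.056808 = (0.176525, 0.290142)

Rounded to 4 decimal places:

(0.1765, 0.2901)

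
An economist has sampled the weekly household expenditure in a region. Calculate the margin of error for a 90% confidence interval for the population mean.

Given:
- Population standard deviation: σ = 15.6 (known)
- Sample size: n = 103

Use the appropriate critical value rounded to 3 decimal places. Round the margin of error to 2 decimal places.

The population standard deviation σ is known, so use the z-interval margin of error formula.

For 90% confidence, z* = 1.645 (from standard normal table)

Margin of error formula for z-interval: E = z* × σ/√n

E = 1.645 × 15.6/√103
  = 1.645 × 1.537114
  = 2.5286

Rounded to 2 decimal places:

2.53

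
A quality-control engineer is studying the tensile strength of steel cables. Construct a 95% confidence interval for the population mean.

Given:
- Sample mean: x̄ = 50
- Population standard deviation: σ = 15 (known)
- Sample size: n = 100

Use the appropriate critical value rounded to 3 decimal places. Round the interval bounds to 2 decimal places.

The population standard deviation σ is known, so use a z-interval (standard normal critical value).

For 95% confidence, z* = 1.96 (from standard normal table)

Standard error: SE = σ/√n = 15/√100 = 1.500000

Margin of error: E = z* × SE = 1.96 × 1.500000 = 2.9400

Z-interval: x̄ ± E = 50 ± 2.9400 = (47.0600, 52.9400)

Rounded to 2 decimal places:

(47.06, 52.94)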